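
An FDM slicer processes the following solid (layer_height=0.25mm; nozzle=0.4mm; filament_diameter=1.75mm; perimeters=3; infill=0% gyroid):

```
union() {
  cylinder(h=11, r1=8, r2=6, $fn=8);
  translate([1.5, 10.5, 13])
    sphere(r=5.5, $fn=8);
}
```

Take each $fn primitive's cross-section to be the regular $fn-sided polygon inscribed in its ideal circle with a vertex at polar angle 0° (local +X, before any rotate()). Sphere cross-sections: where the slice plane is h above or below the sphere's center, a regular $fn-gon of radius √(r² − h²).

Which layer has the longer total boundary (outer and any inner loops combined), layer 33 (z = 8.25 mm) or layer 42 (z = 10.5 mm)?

layer 42 (z = 10.5 mm)

Layer 33 (z = 8.25): the cone contributes a regular 8-gon of circumradius 6.500 (interpolated between r1=8 and r2=6 at t=0.750) (perimeter = 2·8·6.500·sin(180°/8) = 39.80 mm); the r=5.5 sphere at (1.5, 10.5) contributes a regular 8-gon of circumradius √(5.5²−4.75²) = 2.773 (perimeter = 2·8·2.773·sin(180°/8) = 16.98 mm); Merging all regions: the 2 present regions are separate (no shared area or edge), so areas and boundary lengths simply add and each stays a separate island — boundary = 56.78 mm. So its perimeter = 56.78 mm. Layer 42 (z = 10.5): the cone (r1=8→r2=6) has section circumradius 6.091 here — a regular 8-gon (perimeter = 2·8·6.091·sin(180°/8) = 37.29 mm); the r=5.5 sphere at (1.5, 10.5) slices to a regular 8-gon of circumradius 4.899 (√(r²−h²) with h=2.5 from center) (perimeter = 2·8·4.899·sin(180°/8) = 30.00 mm); Taking the union: the 2 present regions are separate (no shared area or edge), so areas and boundary lengths simply add and each stays a separate island — boundary = 67.29 mm. So its perimeter = 67.29 mm. Layer 42 is larger (67.29 vs 56.78 mm).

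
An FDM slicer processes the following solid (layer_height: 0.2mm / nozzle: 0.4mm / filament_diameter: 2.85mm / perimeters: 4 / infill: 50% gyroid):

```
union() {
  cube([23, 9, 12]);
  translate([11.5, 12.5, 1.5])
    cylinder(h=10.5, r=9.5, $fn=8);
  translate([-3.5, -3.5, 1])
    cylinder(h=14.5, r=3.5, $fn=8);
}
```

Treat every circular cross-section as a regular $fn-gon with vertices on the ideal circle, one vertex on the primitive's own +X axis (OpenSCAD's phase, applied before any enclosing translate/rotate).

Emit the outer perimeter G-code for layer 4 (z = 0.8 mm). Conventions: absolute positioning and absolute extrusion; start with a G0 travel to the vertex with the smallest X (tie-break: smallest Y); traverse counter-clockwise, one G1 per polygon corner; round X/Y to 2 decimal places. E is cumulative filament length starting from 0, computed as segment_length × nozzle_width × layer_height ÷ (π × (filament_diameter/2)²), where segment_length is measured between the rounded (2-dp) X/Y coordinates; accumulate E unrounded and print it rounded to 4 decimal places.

At z = 0.8 mm: the cube is present — its section is the full 23×9 rectangle; the cylinder at (11.5, 12.5) does not reach this height (z outside [1.5, 12]); the cylinder at (-3.5, -3.5) is not intersected at this z (z outside [1, 15.5]); Merging all regions: only the 23×9 cube is present, so the union is just that shape — 1 connected region. The outline is a single polygon with 4 vertices. Extrusion per mm of travel: 0.4 × 0.2 / (π × 1.425²) = 0.012540. Accumulating E over each segment gives final E = 0.8026.

G0 X0.00 Y0.00 Z0.80
G1 X23.00 Y0.00 E0.2884
G1 X23.00 Y9.00 E0.4013
G1 X0.00 Y9.00 E0.6897
G1 X0.00 Y0.00 E0.8026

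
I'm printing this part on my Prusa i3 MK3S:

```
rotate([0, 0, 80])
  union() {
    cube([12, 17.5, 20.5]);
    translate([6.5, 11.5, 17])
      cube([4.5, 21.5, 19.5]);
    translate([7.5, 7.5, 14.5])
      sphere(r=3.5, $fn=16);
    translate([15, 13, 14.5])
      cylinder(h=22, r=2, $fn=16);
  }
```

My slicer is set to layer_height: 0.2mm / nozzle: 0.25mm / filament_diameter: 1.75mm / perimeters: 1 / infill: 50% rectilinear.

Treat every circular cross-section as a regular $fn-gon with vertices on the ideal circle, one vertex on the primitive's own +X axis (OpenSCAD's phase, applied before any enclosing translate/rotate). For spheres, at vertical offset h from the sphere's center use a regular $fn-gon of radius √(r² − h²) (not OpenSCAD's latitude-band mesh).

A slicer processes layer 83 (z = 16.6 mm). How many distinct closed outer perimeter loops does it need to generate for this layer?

2

At z = 16.6 mm: the cube is present — its section is the full 12×17.5 rectangle; the cube at (6.5, 11.5) does not reach this height (z outside [17, 36.5]); the r=3.5 sphere at (7.5, 7.5) contributes a regular 16-gon of circumradius √(3.5²−2.1²) = 2.800; the cylinder at (15, 13): section is a regular 16-gon, circumradius r=2; Combining (union): the regions partially overlap (shared area 24.00 mm²), so overlapping operands fuse into one piece — 2 connected regions; (rotated 80° about Z; rotation is an isometry so areas/perimeters/island counts are preserved). The result has 2 disconnected regions.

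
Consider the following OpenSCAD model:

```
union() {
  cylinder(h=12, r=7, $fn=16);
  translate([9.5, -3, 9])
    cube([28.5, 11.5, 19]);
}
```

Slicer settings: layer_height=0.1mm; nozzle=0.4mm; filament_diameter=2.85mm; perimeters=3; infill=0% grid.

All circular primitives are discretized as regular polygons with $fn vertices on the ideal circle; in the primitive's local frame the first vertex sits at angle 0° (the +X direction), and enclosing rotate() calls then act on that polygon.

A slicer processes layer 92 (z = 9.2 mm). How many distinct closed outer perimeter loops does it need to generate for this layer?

2

At z = 9.2 mm: the r=7 cylinder contributes a regular 16-gon of circumradius 7; the 28.5×11.5 cube at (9.5, -3) contributes its full rectangle; Taking the union: the 2 present regions are separate (no shared area or edge), so areas and boundary lengths simply add and each stays a separate island — 2 connected regions. The result has 2 disconnected regions.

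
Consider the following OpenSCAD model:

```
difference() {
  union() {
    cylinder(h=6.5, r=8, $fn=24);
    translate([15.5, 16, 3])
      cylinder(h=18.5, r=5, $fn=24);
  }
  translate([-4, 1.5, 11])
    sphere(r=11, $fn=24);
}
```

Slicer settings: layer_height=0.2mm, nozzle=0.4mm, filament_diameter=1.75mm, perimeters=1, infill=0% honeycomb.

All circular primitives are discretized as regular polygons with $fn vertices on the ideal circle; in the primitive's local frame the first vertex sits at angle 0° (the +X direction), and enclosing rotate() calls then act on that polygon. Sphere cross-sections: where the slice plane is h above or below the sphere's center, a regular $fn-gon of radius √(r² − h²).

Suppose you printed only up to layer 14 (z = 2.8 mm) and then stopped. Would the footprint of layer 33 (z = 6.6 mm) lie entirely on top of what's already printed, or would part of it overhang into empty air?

Compare the two slices. At z = 2.8: the r=8 cylinder contributes a regular 24-gon of circumradius 8 (area = (24/2)·8.000²·sin(360°/24) = 198.77 mm²); the cylinder at (15.5, 16) does not reach this height (z outside [3, 21.5]); Taking the union: only the r=8 cylinder is present, so the union is just that shape — area = 198.77 mm²; the sphere at (-4, 1.5): section is a regular 24-gon, circumradius = √(r²−h²) = √(11²−8.2²) = 7.332 (area = (24/2)·7.332²·sin(360°/24) = 166.97 mm²); Taking the first minus the rest: starting from that combined region (198.77 mm²), the r=11 sphere at (-4, 1.5) partially overlaps it — only the 117.78 mm² overlap (of its 166.97 mm²) is removed, clipping the outline — area = 80.99 mm². At z = 6.6: the cylinder is not intersected at this z (z outside [0, 6.5]); the r=5 cylinder at (15.5, 16) gives a regular 24-gon of circumradius 5 (constant along its height) (area = (24/2)·5.000²·sin(360°/24) = 77.65 mm²); Taking the union: only the r=5 cylinder at (15.5, 16) is present, so the union is just that shape — area = 77.65 mm²; the sphere at (-4, 1.5): section is a regular 24-gon, circumradius = √(r²−h²) = √(11²−4.4²) = 10.082 (area = (24/2)·10.082²·sin(360°/24) = 315.68 mm²); Subtracting the remaining from the first: starting from that combined region (77.65 mm²), the r=11 sphere at (-4, 1.5) misses the remaining region (no effect) — area = 77.65 mm². Checking containment: at z = 6.6 the cross-section extends beyond the z = 2.8 cross-section by about 77.65 mm².

part overhangs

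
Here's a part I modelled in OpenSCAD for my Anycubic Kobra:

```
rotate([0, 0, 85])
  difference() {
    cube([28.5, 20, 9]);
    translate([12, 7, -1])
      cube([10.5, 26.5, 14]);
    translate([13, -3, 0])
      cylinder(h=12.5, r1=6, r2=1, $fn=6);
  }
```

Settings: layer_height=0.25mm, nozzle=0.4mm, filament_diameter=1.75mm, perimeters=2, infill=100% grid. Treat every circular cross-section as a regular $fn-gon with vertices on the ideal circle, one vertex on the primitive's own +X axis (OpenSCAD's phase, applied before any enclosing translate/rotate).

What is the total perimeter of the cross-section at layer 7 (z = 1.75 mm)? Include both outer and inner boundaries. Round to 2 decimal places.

124.84 mm

At z = 1.75 mm: the cube is present — its section is the full 28.5×20 rectangle (perimeter 97.00 mm); the 10.5×26.5 cube at (12, 7) contributes its full rectangle (perimeter 74.00 mm); the cone at (13, -3): at t=0.140 of its height the radius interpolates to r₁+(r₂−r₁)t = 5.300, giving a regular 6-gon of that circumradius (perimeter = 2·6·5.300·sin(180°/6) = 31.80 mm); Subtracting the remaining from the first: starting from the 28.5×20 cube, the 10.5×26.5 cube at (12, 7) partially overlaps it — only the 136.50 mm² overlap (of its 278.25 mm²) is removed, clipping the outline; the cone at (13, -3) partially overlaps it — only the 9.89 mm² overlap (of its 72.98 mm²) is removed, clipping the outline — boundary = 124.84 mm; (rotated 85° about Z; rotation is an isometry so areas/perimeters/island counts are preserved). Overall, the cross-section is a single solid region. Total boundary length (outer) = 124.84 mm.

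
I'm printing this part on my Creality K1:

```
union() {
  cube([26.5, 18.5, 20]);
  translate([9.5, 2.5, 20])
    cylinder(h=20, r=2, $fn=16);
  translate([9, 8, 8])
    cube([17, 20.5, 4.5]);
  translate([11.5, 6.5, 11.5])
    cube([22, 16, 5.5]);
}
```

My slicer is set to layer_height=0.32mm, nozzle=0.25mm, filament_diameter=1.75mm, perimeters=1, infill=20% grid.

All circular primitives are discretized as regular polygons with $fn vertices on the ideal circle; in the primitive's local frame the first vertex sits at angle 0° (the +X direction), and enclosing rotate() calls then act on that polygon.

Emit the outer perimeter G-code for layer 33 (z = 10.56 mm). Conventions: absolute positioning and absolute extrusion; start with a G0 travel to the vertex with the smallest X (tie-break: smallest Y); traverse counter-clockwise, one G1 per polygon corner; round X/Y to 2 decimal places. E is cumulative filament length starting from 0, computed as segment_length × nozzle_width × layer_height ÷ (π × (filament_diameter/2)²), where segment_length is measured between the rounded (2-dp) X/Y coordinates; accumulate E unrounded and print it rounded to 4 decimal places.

G0 X0.00 Y0.00 Z10.56
G1 X26.50 Y0.00 E0.8814
G1 X26.50 Y18.50 E1.4967
G1 X26.00 Y18.50 E1.5133
G1 X26.00 Y28.50 E1.8459
G1 X9.00 Y28.50 E2.4114
G1 X9.00 Y18.50 E2.7440
G1 X0.00 Y18.50 E3.0433
G1 X0.00 Y0.00 E3.6586

At z = 10.56 mm: the cube is present — its section is the full 26.5×18.5 rectangle; the cylinder at (9.5, 2.5) is not intersected at this z (z outside [20, 40]); the 17×20.5 cube at (9, 8) contributes its full rectangle; the cube at (11.5, 6.5) is absent (z outside [11.5, 17]); Combining (union): the regions partially overlap (shared area 178.50 mm²), so overlapping operands fuse into one piece — 1 connected region. The outline is a single polygon with 8 vertices. Extrusion per mm of travel: 0.25 × 0.32 / (π × 0.875²) = 0.033260. Accumulating E over each segment gives final E = 3.6586.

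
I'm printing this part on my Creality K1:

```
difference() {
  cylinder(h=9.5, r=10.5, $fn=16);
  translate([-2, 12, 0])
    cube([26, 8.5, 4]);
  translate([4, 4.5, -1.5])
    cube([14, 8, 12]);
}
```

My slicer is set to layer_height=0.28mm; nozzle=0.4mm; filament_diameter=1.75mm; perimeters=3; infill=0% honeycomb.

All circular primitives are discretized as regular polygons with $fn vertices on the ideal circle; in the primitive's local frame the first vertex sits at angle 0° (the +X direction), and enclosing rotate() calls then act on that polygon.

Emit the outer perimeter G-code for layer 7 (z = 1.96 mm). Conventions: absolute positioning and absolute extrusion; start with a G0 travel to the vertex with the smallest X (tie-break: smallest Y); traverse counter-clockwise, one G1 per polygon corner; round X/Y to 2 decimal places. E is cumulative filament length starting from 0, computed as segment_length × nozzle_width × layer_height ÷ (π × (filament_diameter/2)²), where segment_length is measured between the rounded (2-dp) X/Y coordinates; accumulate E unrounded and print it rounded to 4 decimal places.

G0 X-10.50 Y0.00 Z1.96
G1 X-9.70 Y-4.02 E0.1909
G1 X-7.42 Y-7.42 E0.3815
G1 X-4.02 Y-9.70 E0.5721
G1 X0.00 Y-10.50 E0.7630
G1 X4.02 Y-9.70 E0.9538
G1 X7.42 Y-7.42 E1.1444
G1 X9.70 Y-4.02 E1.3351
G1 X10.50 Y0.00 E1.5259
G1 X9.70 Y4.02 E1.7168
G1 X9.38 Y4.50 E1.7436
G1 X4.00 Y4.50 E1.9942
G1 X4.00 Y9.70 E2.2363
G1 X0.00 Y10.50 E2.4262
G1 X-4.02 Y9.70 E2.6171
G1 X-7.42 Y7.42 E2.8077
G1 X-9.70 Y4.02 E2.9983
G1 X-10.50 Y0.00 E3.1892

At z = 1.96 mm: the r=10.5 cylinder gives a regular 16-gon of circumradius 10.5 (constant along its height); the 26×8.5 cube at (-2, 12) contributes its full rectangle; the cube at (4, 4.5) is present — its section is the full 14×8 rectangle; Subtracting the remaining from the first: starting from the r=10.5 cylinder, the 26×8.5 cube at (-2, 12) misses the remaining region (no effect); the 14×8 cube at (4, 4.5) partially overlaps it — only the 16.79 mm² overlap (of its 112.00 mm²) is removed, clipping the outline — 1 connected region. The outline is a single polygon with 17 vertices. Extrusion per mm of travel: 0.4 × 0.28 / (π × 0.875²) = 0.046564. Accumulating E over each segment gives final E = 3.1892.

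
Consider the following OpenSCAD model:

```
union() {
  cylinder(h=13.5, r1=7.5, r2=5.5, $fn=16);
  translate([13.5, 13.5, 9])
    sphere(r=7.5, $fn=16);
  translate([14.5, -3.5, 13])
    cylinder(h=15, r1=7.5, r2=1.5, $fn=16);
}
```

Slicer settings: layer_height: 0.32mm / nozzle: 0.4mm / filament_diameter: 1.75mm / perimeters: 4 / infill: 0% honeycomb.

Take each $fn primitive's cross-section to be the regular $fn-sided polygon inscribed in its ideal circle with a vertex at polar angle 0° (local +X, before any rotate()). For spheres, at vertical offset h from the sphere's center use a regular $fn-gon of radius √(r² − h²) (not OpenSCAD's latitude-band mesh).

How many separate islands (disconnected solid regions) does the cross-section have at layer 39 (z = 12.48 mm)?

At z = 12.48 mm: the cone: at t=0.924 of its height the radius interpolates to r₁+(r₂−r₁)t = 5.651, giving a regular 16-gon of that circumradius; the r=7.5 sphere at (13.5, 13.5) slices to a regular 16-gon of circumradius 6.644 (√(r²−h²) with h=3.48 from center); the cone at (14.5, -3.5) does not reach this height (z outside [13, 28]); Taking the union: the 2 present regions are separate (no shared area or edge), so areas and boundary lengths simply add and each stays a separate island — 2 connected regions. Overall, the cross-section has 2 separate islands. Island count = 2.

2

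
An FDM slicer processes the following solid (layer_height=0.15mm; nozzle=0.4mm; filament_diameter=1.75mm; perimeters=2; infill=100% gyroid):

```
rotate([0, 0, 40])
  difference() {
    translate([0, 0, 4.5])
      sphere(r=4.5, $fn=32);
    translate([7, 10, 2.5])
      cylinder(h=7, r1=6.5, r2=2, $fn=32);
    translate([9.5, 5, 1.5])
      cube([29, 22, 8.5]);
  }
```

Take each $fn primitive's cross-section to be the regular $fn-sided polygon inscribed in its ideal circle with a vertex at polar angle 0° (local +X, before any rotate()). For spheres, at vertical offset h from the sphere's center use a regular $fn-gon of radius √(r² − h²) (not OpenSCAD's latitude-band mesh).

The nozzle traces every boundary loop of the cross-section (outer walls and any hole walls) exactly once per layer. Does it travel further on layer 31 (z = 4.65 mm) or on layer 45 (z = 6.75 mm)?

Layer 31 (z = 4.65): the r=4.5 sphere contributes a regular 32-gon of circumradius √(4.5²−0.15²) = 4.497 (perimeter = 2·32·4.497·sin(180°/32) = 28.21 mm); the cone at (7, 10) contributes a regular 32-gon of circumradius 5.118 (interpolated between r1=6.5 and r2=2 at t=0.307) (perimeter = 2·32·5.118·sin(180°/32) = 32.10 mm); the 29×22 cube at (9.5, 5) contributes its full rectangle (perimeter 102.00 mm); Taking the first minus the rest: starting from the r=4.5 sphere, the cone at (7, 10) misses the remaining region (no effect); the 29×22 cube at (9.5, 5) misses the remaining region (no effect) — boundary = 28.21 mm; (whole slice rotated 40° about Z — lengths, areas and connectivity unchanged). So its perimeter = 28.21 mm. Layer 45 (z = 6.75): the r=4.5 sphere contributes a regular 32-gon of circumradius √(4.5²−2.25²) = 3.897 (perimeter = 2·32·3.897·sin(180°/32) = 24.45 mm); the cone at (7, 10) contributes a regular 32-gon of circumradius 3.768 (interpolated between r1=6.5 and r2=2 at t=0.607) (perimeter = 2·32·3.768·sin(180°/32) = 23.64 mm); the cube at (9.5, 5) (footprint 29×22) is included at this height (perimeter 102.00 mm); After the difference (first − rest): starting from the r=4.5 sphere, the cone at (7, 10) misses the remaining region (no effect); the 29×22 cube at (9.5, 5) misses the remaining region (no effect) — boundary = 24.45 mm; (rotated 40° about Z; rotation is an isometry so areas/perimeters/island counts are preserved). So its perimeter = 24.45 mm. Layer 31 is larger (28.21 vs 24.45 mm).

layer 31 (z = 4.65 mm)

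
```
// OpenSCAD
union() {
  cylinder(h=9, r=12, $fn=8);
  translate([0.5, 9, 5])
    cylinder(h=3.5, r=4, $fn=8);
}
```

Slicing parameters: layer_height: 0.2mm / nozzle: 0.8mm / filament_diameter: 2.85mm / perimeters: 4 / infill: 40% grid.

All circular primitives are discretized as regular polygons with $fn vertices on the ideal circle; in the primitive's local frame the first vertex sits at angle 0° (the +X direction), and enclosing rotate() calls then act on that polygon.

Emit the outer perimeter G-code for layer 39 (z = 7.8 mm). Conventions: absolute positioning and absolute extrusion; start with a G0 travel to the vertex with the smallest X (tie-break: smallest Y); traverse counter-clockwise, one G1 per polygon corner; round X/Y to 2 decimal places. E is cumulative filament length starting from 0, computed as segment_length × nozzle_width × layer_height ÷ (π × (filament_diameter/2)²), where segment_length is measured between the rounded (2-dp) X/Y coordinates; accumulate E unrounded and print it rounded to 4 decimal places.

At z = 7.8 mm: the r=12 cylinder gives a regular 8-gon of circumradius 12 (constant along its height); the r=4 cylinder at (0.5, 9) gives a regular 8-gon of circumradius 4 (constant along its height); Combining (union): the regions partially overlap (shared area 38.97 mm²), so overlapping operands fuse into one piece — 1 connected region. The outline is a single polygon with 12 vertices. Extrusion per mm of travel: 0.8 × 0.2 / (π × 1.425²) = 0.025081. Accumulating E over each segment gives final E = 1.8819.

G0 X-12.00 Y0.00 Z7.80
G1 X-8.49 Y-8.49 E0.2304
G1 X0.00 Y-12.00 E0.4608
G1 X8.49 Y-8.49 E0.6912
G1 X12.00 Y0.00 E0.9217
G1 X8.49 Y8.49 E1.1521
G1 X3.93 Y10.37 E1.2758
G1 X3.33 Y11.83 E1.3154
G1 X0.50 Y13.00 E1.3922
G1 X-2.33 Y11.83 E1.4690
G1 X-2.72 Y10.87 E1.4950
G1 X-8.49 Y8.49 E1.6515
G1 X-12.00 Y0.00 E1.8819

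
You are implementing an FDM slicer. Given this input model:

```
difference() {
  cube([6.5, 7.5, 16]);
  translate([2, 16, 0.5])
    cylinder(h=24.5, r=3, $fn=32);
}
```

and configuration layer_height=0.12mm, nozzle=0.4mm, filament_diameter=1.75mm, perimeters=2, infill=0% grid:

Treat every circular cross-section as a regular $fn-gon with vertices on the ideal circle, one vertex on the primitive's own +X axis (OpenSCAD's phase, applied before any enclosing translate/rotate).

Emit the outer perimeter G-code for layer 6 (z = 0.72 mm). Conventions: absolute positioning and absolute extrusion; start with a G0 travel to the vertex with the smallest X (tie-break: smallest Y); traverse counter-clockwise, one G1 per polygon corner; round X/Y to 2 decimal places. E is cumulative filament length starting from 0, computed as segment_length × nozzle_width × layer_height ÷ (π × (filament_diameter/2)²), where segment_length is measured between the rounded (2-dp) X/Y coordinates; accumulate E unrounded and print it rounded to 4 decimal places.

G0 X0.00 Y0.00 Z0.72
G1 X6.50 Y0.00 E0.1297
G1 X6.50 Y7.50 E0.2794
G1 X0.00 Y7.50 E0.4091
G1 X0.00 Y0.00 E0.5588

At z = 0.72 mm: the 6.5×7.5 cube contributes its full rectangle; the r=3 cylinder at (2, 16) contributes a regular 32-gon of circumradius 3; Subtracting the remaining from the first: starting from the 6.5×7.5 cube, the r=3 cylinder at (2, 16) misses the remaining region (no effect) — 1 connected region. The outline is a single polygon with 4 vertices. Extrusion per mm of travel: 0.4 × 0.12 / (π × 0.875²) = 0.019956. Accumulating E over each segment gives final E = 0.5588.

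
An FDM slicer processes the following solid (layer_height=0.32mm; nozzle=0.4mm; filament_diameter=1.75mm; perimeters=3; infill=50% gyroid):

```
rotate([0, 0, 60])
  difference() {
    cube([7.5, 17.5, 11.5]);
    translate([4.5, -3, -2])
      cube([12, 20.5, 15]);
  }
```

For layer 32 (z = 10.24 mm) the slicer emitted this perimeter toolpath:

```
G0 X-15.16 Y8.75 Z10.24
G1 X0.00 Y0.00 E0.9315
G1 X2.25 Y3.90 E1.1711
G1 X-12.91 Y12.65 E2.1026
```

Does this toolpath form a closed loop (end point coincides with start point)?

Start point (G0): (-15.16, 8.75). End point (last G1): the path does not return to the start — open.

no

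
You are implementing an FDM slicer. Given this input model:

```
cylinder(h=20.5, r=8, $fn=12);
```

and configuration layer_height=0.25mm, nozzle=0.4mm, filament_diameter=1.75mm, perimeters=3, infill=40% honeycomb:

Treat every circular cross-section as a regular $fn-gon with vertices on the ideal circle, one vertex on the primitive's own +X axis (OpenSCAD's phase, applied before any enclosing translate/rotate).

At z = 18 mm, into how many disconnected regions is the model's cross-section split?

At z = 18 mm: the cylinder: section is a regular 12-gon, circumradius r=8. The result has 1 disconnected region.

1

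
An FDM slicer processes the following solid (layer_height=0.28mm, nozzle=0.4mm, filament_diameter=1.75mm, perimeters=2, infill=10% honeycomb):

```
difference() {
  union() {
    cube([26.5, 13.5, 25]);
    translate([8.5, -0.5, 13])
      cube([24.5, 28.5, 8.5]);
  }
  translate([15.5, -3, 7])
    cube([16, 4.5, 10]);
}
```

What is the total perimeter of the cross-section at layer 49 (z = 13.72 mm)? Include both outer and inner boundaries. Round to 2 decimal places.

127.00 mm

At z = 13.72 mm: the cube is present — its section is the full 26.5×13.5 rectangle (perimeter 80.00 mm); the cube at (8.5, -0.5) (footprint 24.5×28.5) is included at this height (perimeter 106.00 mm); Combining (union): the regions partially overlap (shared area 243.00 mm²), so the edge portions inside another operand are dropped and the merged outline is re-measured after clipping — boundary = 123.00 mm; the cube at (15.5, -3) (footprint 16×4.5) is included at this height (perimeter 41.00 mm); Subtracting the remaining from the first: starting from that combined region, the 16×4.5 cube at (15.5, -3) partially overlaps it — only the 32.00 mm² overlap (of its 72.00 mm²) is removed, clipping the outline — boundary = 127.00 mm. Overall, the cross-section is a single solid region. Total boundary length (outer) = 127.00 mm.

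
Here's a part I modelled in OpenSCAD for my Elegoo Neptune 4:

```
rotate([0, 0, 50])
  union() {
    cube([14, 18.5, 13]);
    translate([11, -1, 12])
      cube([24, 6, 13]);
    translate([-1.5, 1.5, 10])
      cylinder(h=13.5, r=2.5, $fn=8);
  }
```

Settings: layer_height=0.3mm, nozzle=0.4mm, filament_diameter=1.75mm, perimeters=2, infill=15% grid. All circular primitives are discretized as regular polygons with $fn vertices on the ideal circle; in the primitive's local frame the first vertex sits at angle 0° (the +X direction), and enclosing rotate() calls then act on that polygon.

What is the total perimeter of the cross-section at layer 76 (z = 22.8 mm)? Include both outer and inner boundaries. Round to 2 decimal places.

75.31 mm

At z = 22.8 mm: the cube does not reach this height (z outside [0, 13]); the 24×6 cube at (11, -1) contributes its full rectangle (perimeter 60.00 mm); the r=2.5 cylinder at (-1.5, 1.5) gives a regular 8-gon of circumradius 2.5 (constant along its height) (perimeter = 2·8·2.500·sin(180°/8) = 15.31 mm); Combining (union): the 2 present regions are separate (no shared area or edge), so areas and boundary lengths simply add and each stays a separate island — boundary = 75.31 mm; (whole slice rotated 50° about Z — lengths, areas and connectivity unchanged). Overall, the cross-section has 2 separate islands. Total boundary length (outer) = 75.31 mm.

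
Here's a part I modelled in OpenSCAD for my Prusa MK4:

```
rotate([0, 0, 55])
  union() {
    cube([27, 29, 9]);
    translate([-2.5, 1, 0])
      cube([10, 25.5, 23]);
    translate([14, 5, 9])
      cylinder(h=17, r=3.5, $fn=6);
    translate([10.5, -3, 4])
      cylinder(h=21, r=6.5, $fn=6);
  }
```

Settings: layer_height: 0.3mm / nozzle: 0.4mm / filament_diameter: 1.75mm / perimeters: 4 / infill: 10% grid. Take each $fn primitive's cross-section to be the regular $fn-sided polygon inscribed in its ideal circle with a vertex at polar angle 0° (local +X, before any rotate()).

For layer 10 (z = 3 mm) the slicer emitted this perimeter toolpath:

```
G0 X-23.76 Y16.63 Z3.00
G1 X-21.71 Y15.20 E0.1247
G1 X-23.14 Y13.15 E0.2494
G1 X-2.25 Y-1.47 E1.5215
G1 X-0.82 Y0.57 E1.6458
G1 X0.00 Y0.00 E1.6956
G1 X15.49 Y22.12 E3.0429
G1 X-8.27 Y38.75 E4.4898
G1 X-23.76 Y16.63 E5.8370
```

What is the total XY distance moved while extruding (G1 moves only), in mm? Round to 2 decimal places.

Sum the Euclidean lengths of each G1 segment: total = 117.00 mm.

117.00 mm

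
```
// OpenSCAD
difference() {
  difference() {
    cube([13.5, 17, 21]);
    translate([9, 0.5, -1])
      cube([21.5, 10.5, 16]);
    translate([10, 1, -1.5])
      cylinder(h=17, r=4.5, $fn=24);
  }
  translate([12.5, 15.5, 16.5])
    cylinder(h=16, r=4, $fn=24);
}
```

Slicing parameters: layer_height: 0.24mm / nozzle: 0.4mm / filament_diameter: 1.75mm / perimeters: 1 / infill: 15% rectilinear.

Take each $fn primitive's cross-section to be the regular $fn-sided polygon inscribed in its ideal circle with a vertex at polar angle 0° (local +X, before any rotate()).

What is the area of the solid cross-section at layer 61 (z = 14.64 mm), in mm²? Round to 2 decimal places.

165.28 mm²

At z = 14.64 mm: the cube is present — its section is the full 13.5×17 rectangle (area 229.50 mm²); the cube at (9, 0.5) (footprint 21.5×10.5) is included at this height (area 225.75 mm²); the cylinder at (10, 1): section is a regular 24-gon, circumradius r=4.5 (area = (24/2)·4.500²·sin(360°/24) = 62.89 mm²); After the difference (first − rest): starting from the 13.5×17 cube (229.50 mm²), the 21.5×10.5 cube at (9, 0.5) partially overlaps it — only the 47.25 mm² overlap (of its 225.75 mm²) is removed, clipping the outline; the r=4.5 cylinder at (10, 1) partially overlaps it — only the 16.97 mm² overlap (of its 62.89 mm²) is removed, clipping the outline — area = 165.28 mm²; the cylinder at (12.5, 15.5) is absent (z outside [16.5, 32.5]); Subtracting the remaining from the first: none of the subtracted shapes is present at this height, so that combined region is unchanged — area = 165.28 mm². Overall, the cross-section is a single solid region. Net area = 165.28 mm².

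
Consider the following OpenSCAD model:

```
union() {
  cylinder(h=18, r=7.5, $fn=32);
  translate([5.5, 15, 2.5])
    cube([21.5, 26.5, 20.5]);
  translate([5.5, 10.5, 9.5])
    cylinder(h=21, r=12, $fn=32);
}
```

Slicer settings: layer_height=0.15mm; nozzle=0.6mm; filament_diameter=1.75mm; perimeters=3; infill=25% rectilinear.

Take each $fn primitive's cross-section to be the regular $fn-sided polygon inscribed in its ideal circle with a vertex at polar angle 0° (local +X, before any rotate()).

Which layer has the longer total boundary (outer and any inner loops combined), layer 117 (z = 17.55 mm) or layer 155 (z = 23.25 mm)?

Layer 117 (z = 17.55): the r=7.5 cylinder gives a regular 32-gon of circumradius 7.5 (constant along its height) (perimeter = 2·32·7.500·sin(180°/32) = 47.05 mm); the 21.5×26.5 cube at (5.5, 15) contributes its full rectangle (perimeter 96.00 mm); the r=12 cylinder at (5.5, 10.5) gives a regular 32-gon of circumradius 12 (constant along its height) (perimeter = 2·32·12.000·sin(180°/32) = 75.28 mm); Taking the union: the regions partially overlap (shared area 137.40 mm²), so the edge portions inside another operand are dropped and the merged outline is re-measured after clipping — boundary = 151.24 mm. So its perimeter = 151.24 mm. Layer 155 (z = 23.25): the cylinder does not reach this height (z outside [0, 18]); the cube at (5.5, 15) is absent (z outside [2.5, 23]); the cylinder at (5.5, 10.5): section is a regular 32-gon, circumradius r=12 (perimeter = 2·32·12.000·sin(180°/32) = 75.28 mm); Merging all regions: only the r=12 cylinder at (5.5, 10.5) is present, so the union is just that shape — boundary = 75.28 mm. So its perimeter = 75.28 mm. Layer 117 is larger (151.24 vs 75.28 mm).

layer 117 (z = 17.55 mm)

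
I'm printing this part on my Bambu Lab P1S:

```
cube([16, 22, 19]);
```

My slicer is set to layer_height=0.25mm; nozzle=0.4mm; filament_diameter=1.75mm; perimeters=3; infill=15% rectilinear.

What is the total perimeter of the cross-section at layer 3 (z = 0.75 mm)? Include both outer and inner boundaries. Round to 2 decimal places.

76.00 mm

At z = 0.75 mm: the cube (footprint 16×22) is included at this height (perimeter 76.00 mm). Overall, the cross-section is a single solid region. Total boundary length (outer) = 76.00 mm.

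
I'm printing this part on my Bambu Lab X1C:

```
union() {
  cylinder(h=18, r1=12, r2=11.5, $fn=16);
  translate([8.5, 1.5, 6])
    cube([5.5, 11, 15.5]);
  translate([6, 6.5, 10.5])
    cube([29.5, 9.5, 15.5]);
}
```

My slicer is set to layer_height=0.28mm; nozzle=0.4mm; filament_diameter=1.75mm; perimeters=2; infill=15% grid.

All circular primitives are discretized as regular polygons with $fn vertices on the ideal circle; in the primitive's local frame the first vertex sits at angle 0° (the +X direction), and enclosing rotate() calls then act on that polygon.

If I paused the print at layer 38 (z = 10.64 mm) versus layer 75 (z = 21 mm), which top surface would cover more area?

Layer 38 (z = 10.64): the cone contributes a regular 16-gon of circumradius 11.704 (interpolated between r1=12 and r2=11.5 at t=0.591) (area = (16/2)·11.704²·sin(360°/16) = 419.40 mm²); the cube at (8.5, 1.5) is present — its section is the full 5.5×11 rectangle (area 60.50 mm²); the cube at (6, 6.5) is present — its section is the full 29.5×9.5 rectangle (area 280.25 mm²); Combining (union): the regions partially overlap — summed areas 760.15 mm² minus the doubly-counted overlap 50.91 mm² gives 709.24 mm² — area = 709.24 mm². So its area = 709.24 mm². Layer 75 (z = 21): the cone is not intersected at this z (z outside [0, 18]); the cube at (8.5, 1.5) (footprint 5.5×11) is included at this height (area 60.50 mm²); the cube at (6, 6.5) is present — its section is the full 29.5×9.5 rectangle (area 280.25 mm²); Taking the union: the regions partially overlap — summed areas 340.75 mm² minus the doubly-counted overlap 33.00 mm² gives 307.75 mm² — area = 307.75 mm². So its area = 307.75 mm². Layer 38 is larger (709.24 vs 307.75 mm²).

layer 38 (z = 10.64 mm)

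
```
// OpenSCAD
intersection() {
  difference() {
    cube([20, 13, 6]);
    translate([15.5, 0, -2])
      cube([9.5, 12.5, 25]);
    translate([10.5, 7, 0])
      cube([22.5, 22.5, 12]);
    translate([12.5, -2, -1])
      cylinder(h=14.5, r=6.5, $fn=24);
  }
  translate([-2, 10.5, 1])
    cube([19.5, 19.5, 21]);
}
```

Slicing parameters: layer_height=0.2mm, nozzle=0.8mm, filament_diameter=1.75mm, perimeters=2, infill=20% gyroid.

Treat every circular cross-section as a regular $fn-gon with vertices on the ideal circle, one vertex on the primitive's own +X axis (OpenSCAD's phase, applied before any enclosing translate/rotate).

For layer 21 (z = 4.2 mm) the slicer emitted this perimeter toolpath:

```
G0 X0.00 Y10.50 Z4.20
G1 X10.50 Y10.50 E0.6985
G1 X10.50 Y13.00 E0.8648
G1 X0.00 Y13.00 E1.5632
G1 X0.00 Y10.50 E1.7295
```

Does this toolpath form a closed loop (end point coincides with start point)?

yes

Start point (G0): (0.00, 10.50). End point (last G1): the path returns to the start — closed.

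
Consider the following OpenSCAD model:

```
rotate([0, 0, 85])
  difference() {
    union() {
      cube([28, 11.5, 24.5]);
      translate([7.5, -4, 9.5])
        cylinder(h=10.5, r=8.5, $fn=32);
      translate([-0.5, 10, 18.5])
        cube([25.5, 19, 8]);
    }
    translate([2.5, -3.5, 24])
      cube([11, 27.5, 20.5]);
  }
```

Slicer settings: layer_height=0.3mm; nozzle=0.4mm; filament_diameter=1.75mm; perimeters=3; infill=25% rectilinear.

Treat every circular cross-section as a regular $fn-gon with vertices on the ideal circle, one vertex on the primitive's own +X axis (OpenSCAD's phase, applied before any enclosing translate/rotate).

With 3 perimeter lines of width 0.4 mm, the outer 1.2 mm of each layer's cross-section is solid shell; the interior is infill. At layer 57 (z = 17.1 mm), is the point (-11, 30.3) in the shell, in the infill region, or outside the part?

At z = 17.1 mm: the cube is present — its section is the full 28×11.5 rectangle; the cylinder at (7.5, -4): section is a regular 32-gon, circumradius r=8.5; the cube at (-0.5, 10) is absent (z outside [18.5, 26.5]); Merging all regions: the regions partially overlap (shared area 47.59 mm²), so overlapping operands fuse into one piece — 1 connected region; the cube at (2.5, -3.5) is not intersected at this z (z outside [24, 44.5]); Taking the first minus the rest: none of the subtracted shapes is present at this height, so the result so far is unchanged — 1 connected region; (rotated 85° about Z; rotation is an isometry so areas/perimeters/island counts are preserved). Overall, the cross-section is a single solid region. Undo the 85° rotation: the query point maps to (29.226, 13.599) in the un-rotated model frame. The nearest boundary edge runs (0.00, 11.50)→(28.00, 11.50); distance from the point to it = 2.43 mm. The point is not inside any of the regions above, so it lies outside the cross-section (2.43 mm from the nearest boundary).

outside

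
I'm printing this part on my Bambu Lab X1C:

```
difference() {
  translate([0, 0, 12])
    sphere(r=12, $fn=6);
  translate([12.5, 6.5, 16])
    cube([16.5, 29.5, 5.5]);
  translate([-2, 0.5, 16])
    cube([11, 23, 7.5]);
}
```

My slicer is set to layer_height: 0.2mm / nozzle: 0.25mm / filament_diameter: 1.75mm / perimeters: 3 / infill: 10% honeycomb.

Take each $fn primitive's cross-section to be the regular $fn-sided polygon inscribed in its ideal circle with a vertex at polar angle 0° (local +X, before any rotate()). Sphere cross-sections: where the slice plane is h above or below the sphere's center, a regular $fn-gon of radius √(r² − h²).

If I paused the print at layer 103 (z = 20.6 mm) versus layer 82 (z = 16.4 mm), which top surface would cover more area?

Layer 103 (z = 20.6): the sphere: section is a regular 6-gon, circumradius = √(r²−h²) = √(12²−8.6²) = 8.369 (area = (6/2)·8.369²·sin(360°/6) = 181.97 mm²); the cube at (12.5, 6.5) (footprint 16.5×29.5) is included at this height (area 486.75 mm²); the 11×23 cube at (-2, 0.5) contributes its full rectangle (area 253.00 mm²); Taking the first minus the rest: starting from the r=12 sphere (181.97 mm²), the 16.5×29.5 cube at (12.5, 6.5) misses the remaining region (no effect); the 11×23 cube at (-2, 0.5) partially overlaps it — only the 54.88 mm² overlap (of its 253.00 mm²) is removed, clipping the outline — area = 127.09 mm². So its area = 127.09 mm². Layer 82 (z = 16.4): the r=12 sphere contributes a regular 6-gon of circumradius √(12²−4.4²) = 11.164 (area = (6/2)·11.164²·sin(360°/6) = 323.82 mm²); the cube at (12.5, 6.5) (footprint 16.5×29.5) is included at this height (area 486.75 mm²); the 11×23 cube at (-2, 0.5) contributes its full rectangle (area 253.00 mm²); Subtracting the remaining from the first: starting from the r=12 sphere (323.82 mm²), the 16.5×29.5 cube at (12.5, 6.5) misses the remaining region (no effect); the 11×23 cube at (-2, 0.5) partially overlaps it — only the 90.74 mm² overlap (of its 253.00 mm²) is removed, clipping the outline — area = 233.09 mm². So its area = 233.09 mm². Layer 82 is larger (233.09 vs 127.09 mm²).

layer 82 (z = 16.4 mm)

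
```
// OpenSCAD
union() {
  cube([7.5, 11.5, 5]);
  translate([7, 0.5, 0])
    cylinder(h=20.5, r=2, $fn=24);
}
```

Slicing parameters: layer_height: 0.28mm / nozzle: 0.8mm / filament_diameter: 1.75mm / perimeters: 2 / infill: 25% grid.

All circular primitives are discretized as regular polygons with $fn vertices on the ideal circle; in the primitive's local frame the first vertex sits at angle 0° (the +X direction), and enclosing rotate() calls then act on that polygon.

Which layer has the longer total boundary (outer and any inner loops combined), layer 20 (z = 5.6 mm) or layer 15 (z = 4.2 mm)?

layer 15 (z = 4.2 mm)

Layer 20 (z = 5.6): the cube is absent (z outside [0, 5]); the r=2 cylinder at (7, 0.5) contributes a regular 24-gon of circumradius 2 (perimeter = 2·24·2.000·sin(180°/24) = 12.53 mm); Taking the union: only the r=2 cylinder at (7, 0.5) is present, so the union is just that shape — boundary = 12.53 mm. So its perimeter = 12.53 mm. Layer 15 (z = 4.2): the 7.5×11.5 cube contributes its full rectangle (perimeter 38.00 mm); the r=2 cylinder at (7, 0.5) gives a regular 24-gon of circumradius 2 (constant along its height) (perimeter = 2·24·2.000·sin(180°/24) = 12.53 mm); Merging all regions: the regions partially overlap (shared area 5.32 mm²), so the edge portions inside another operand are dropped and the merged outline is re-measured after clipping — boundary = 41.52 mm. So its perimeter = 41.52 mm. Layer 15 is larger (41.52 vs 12.53 mm).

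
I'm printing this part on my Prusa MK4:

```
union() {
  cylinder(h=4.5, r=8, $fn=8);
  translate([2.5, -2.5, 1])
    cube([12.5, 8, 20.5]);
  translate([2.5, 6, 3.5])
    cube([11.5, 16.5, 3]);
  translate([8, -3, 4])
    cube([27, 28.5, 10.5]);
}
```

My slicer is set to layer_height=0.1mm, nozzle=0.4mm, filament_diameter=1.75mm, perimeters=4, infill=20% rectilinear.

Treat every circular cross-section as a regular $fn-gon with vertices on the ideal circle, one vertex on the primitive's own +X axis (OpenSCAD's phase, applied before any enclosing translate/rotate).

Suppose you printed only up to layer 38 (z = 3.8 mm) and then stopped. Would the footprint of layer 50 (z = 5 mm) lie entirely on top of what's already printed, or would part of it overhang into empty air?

part overhangs

Compare the two slices. At z = 3.8: the r=8 cylinder contributes a regular 8-gon of circumradius 8 (area = (8/2)·8.000²·sin(360°/8) = 181.02 mm²); the 12.5×8 cube at (2.5, -2.5) contributes its full rectangle (area 100.00 mm²); the 11.5×16.5 cube at (2.5, 6) contributes its full rectangle (area 189.75 mm²); the cube at (8, -3) does not reach this height (z outside [4, 14.5]); Taking the union: the regions partially overlap — summed areas 470.77 mm² minus the doubly-counted overlap 37.56 mm² gives 433.21 mm² — area = 433.21 mm². At z = 5: the cylinder does not reach this height (z outside [0, 4.5]); the 12.5×8 cube at (2.5, -2.5) contributes its full rectangle (area 100.00 mm²); the cube at (2.5, 6) is present — its section is the full 11.5×16.5 rectangle (area 189.75 mm²); the cube at (8, -3) is present — its section is the full 27×28.5 rectangle (area 769.50 mm²); Combining (union): the regions partially overlap — summed areas 1059.25 mm² minus the doubly-counted overlap 155.00 mm² gives 904.25 mm² — area = 904.25 mm². Checking containment: at z = 5 the cross-section extends beyond the z = 3.8 cross-section by about 614.50 mm².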